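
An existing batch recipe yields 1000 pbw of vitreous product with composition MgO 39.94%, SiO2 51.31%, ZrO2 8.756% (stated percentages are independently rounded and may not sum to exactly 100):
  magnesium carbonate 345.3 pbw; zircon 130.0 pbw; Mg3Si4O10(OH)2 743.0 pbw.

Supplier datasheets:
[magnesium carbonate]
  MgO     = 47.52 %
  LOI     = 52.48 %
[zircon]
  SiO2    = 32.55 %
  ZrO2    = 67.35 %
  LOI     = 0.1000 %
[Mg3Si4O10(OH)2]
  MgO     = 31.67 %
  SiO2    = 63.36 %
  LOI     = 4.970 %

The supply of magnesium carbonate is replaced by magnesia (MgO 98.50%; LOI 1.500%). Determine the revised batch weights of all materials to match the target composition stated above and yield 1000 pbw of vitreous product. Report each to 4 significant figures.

All internal work maintains exact precision in all steps. The intermediate values are printed (rounded to 4 significant digits) within the worked lines. Exactly one rounding lands on every reported result. Derived quantities (the totals, ignition loss, glass mass, the three compositions, yield) are rebuilt from the batch weights at 1000 pbw of glass at exact precision as quoted within the question or the answer.
Per-oxide target masses for 1000 pbw vitreous product:
  MgO: 39.94% × 1000 = 399.4 pbw
  SiO2: 51.31% × 1000 = 513.1 pbw
  ZrO2: 8.756% × 1000 = 87.56 pbw
Verifying the oxide balance applying the batch weights above, on the stated basis (target by target, the sums agree once rounding is allowed for):
  MgO: 166.6·0.9850 + 743.0·0.3167 = 399.4 pbw (target 399.4 pbw)
  SiO2: 130.0·0.3255 + 743.0·0.6336 = 513.1 pbw (target 513.1 pbw)
  ZrO2: 130.0·0.6735 = 87.55 pbw (target 87.56 pbw)
Auditing the glass mass value: total charge less LOI = 1000 pbw (the targets, summed, come to 1000 pbw; basis as stated: 1000 pbw — gaps are rounding artifacts).
Batch total: Σ batch = 1040 pbw; LOI loss = Σ batch·LOI = 39.56 pbw; glass ÷ batch gives a yield of 96.20%.

Revised batch per 1000 pbw vitreous product:
  magnesia: 166.6 pbw
  zircon: 130.0 pbw
  Mg3Si4O10(OH)2: 743.0 pbw
Total batch = 1040 pbw; LOI loss = 39.56 pbw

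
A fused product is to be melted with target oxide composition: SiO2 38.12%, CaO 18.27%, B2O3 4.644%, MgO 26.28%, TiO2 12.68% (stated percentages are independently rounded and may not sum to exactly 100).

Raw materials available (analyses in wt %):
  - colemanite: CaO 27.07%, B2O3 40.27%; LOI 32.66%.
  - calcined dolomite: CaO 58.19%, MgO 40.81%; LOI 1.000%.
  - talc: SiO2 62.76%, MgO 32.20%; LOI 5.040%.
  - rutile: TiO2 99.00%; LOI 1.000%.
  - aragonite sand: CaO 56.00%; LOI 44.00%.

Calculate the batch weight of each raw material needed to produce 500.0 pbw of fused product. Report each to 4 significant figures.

Batch per 500.0 pbw fused product:
  colemanite: 57.66 pbw
  calcined dolomite: 82.36 pbw
  talc: 303.7 pbw
  rutile: 64.04 pbw
  aragonite sand: 49.67 pbw
Total batch = 557.4 pbw; LOI loss = 57.46 pbw; yield = 89.69%

All internal work runs at full float precision through the solve. Working values are printed, rounded to 4 significant digits, on the page; a single rounding yields each reported result. Derived quantities (the yield, net glass mass, five oxide percentages, the totals, ignition loss) are carried starting from the weights per 500.0 pbw of glass at exact precision exactly as printed in the problem or answer text.
Target oxide masses per 500.0 pbw fused product:
  SiO2: 38.12% × 500.0 = 190.6 pbw
  CaO: 18.27% × 500.0 = 91.35 pbw
  B2O3: 4.644% × 500.0 = 23.22 pbw
  MgO: 26.28% × 500.0 = 131.4 pbw
  TiO2: 12.68% × 500.0 = 63.40 pbw
Sums-versus-targets review with the batch weights as given, versus the basis set out (oxide sums agree with the targets up to rounding of the answer):
  SiO2: 303.7·0.6276 = 190.6 pbw (target 190.6 pbw)
  CaO: 57.66·0.2707 + 82.36·0.5819 + 49.67·0.5600 = 91.35 pbw (target 91.35 pbw)
  B2O3: 57.66·0.4027 = 23.22 pbw (target 23.22 pbw)
  MgO: 82.36·0.4081 + 303.7·0.3220 = 131.4 pbw (target 131.4 pbw)
  TiO2: 64.04·0.9900 = 63.40 pbw (target 63.40 pbw)
The glass-mass cross-check: net batch after ignition = 500.0 pbw (targets for the oxides total 500.0 pbw; with the basis standing at 500.0 pbw — any gap is answer rounding).
Summing the batch: Σ batch = 557.4 pbw; the LOI term Σ batch·LOI equals 57.46 pbw; yield = glass ÷ total batch = 89.69%.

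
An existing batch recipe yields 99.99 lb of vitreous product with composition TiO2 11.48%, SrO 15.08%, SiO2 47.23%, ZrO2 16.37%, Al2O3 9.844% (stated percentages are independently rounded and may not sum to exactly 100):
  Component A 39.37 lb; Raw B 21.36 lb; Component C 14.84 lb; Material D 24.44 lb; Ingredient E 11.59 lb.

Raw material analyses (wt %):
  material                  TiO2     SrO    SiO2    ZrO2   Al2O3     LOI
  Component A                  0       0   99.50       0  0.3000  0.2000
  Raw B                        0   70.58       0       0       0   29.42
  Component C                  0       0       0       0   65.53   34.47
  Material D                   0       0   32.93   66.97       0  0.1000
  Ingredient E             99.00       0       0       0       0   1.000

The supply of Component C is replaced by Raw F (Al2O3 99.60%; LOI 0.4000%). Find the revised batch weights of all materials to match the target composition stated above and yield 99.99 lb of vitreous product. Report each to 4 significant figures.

Full precision is held in every operation. Working values are printed (rounded to 4 significant digits) at each printed step; every reported figure is rounded just once; derived quantities (five oxide percentages, net glass mass, the totals, ignition loss, yield) are recomputed using the weight values per 99.99 lb of glass at full precision as set out in the question or the answer.
Oxide mass targets, per 99.99 lb vitreous product:
  TiO2: 11.48% × 99.99 = 11.48 lb
  SrO: 15.08% × 99.99 = 15.08 lb
  SiO2: 47.23% × 99.99 = 47.23 lb
  ZrO2: 16.37% × 99.99 = 16.37 lb
  Al2O3: 9.844% × 99.99 = 9.843 lb
Balance tally, oxide-wise, applying the batch weights above, per the basis as stated (target by target, the sums agree exact up to rounding of places):
  TiO2: 11.59·0.9900 = 11.47 lb (target 11.48 lb)
  SrO: 21.36·0.7058 = 15.08 lb (target 15.08 lb)
  SiO2: 39.37·0.9950 + 24.44·0.3293 = 47.22 lb (target 47.23 lb)
  ZrO2: 24.44·0.6697 = 16.37 lb (target 16.37 lb)
  Al2O3: 39.37·0.003000 + 9.764·0.9960 = 9.843 lb (target 9.843 lb)
Glass-mass sanity pass: batch Σ − ignition loss = 99.98 lb (per-oxide target masses sum to 99.99 lb; the stated basis being 99.99 lb — any gap is answer rounding).
Batch grand total — Σ batch = 106.5 lb; the LOI term Σ batch·LOI equals 6.542 lb; the yield ratio, glass ÷ batch: 93.86%.

Revised batch per 99.99 lb vitreous product:
  Component A: 39.37 lb
  Raw B: 21.36 lb
  Raw F: 9.764 lb
  Material D: 24.44 lb
  Ingredient E: 11.59 lb
Total batch = 106.5 lb; LOI loss = 6.542 lb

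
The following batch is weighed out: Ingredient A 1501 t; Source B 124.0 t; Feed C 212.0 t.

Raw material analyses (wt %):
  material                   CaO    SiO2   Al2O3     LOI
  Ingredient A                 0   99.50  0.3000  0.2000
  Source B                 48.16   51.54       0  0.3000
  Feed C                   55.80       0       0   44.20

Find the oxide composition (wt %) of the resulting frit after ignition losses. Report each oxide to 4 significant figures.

Glass mass = 1740 t (batch 1837 − LOI 97.08).
Composition: CaO 10.23%, SiO2 89.51%, Al2O3 0.2588%

Working values are printed, rounded to four significant figures, in the working; all internal work maintains full precision through every step — every reported result includes exactly one rounding; all derived quantities are computed in full precision (the totals, the three compositions, net glass mass, ignition loss, yield) from the weighed amounts on 1740 t of glass, as given in the problem or the answer.
Mass of each oxide from the mix:
  CaO: 124.0·0.4816 + 212.0·0.5580 = 178.0 t
  SiO2: 1501·0.9950 + 124.0·0.5154 = 1557 t
  Al2O3: 1501·0.003000 = 4.503 t
LOI: 1501·0.002000 + 124.0·0.003000 + 212.0·0.4420 = 97.08 t
The glass mass, total less LOI, = 1837 − 97.08 = 1740 t (= Σ oxide masses)
oxide / glass × 100 gives the wt %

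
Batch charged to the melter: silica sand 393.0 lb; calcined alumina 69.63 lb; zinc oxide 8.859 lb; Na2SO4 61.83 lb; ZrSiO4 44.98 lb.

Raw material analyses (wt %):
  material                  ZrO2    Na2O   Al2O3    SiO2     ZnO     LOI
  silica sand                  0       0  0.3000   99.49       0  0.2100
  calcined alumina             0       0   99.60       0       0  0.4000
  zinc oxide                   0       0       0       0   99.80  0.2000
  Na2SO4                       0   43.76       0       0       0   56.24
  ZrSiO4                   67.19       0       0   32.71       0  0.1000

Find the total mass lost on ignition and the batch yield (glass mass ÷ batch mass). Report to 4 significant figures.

All internal work carries exact precision all the way through — working values are printed rounded to 4 significant figures across the worked steps — each reported figure is rounded a single time — derived quantities are rebuilt at full precision (net glass mass, the totals, LOI, the yield, five oxide percentages) from the batch weights for 542.4 lb of glass, as written in problem or answer.
Loss on ignition, line by line:
  silica sand: 393.0 × 0.002100 = 0.8253 lb
  calcined alumina: 69.63 × 0.004000 = 0.2785 lb
  zinc oxide: 8.859 × 0.002000 = 0.01772 lb
  Na2SO4: 61.83 × 0.5624 = 34.77 lb
  ZrSiO4: 44.98 × 0.001000 = 0.04498 lb
Total LOI = 35.94 lb
Glass = batch − LOI = 578.3 − 35.94 = 542.4 lb

LOI loss = 35.94 lb; glass = 542.4 lb; yield = 93.79%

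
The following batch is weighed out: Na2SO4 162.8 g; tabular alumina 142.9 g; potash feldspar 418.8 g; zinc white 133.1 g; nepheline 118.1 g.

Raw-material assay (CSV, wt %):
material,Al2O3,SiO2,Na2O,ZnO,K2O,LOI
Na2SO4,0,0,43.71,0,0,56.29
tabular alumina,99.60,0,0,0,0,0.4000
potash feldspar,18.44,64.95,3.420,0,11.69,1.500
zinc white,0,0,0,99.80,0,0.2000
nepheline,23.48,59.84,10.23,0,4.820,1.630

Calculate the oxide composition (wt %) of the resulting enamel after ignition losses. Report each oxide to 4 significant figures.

Values along the way are printed with 4-significant-figure rounding in the working — every computation carries full precision from first step to last. Every reported number is rounded a single time; derived quantities, including five oxide percentages, ignition loss, net glass mass, the yield, totals, are rebuilt using the weight values on 875.0 g of glass in exact precision, exactly as shown in the problem or the answer.
Oxide masses out of the charge:
  Al2O3: 142.9·0.9960 + 418.8·0.1844 + 118.1·0.2348 = 247.3 g
  SiO2: 418.8·0.6495 + 118.1·0.5984 = 342.7 g
  Na2O: 162.8·0.4371 + 418.8·0.03420 + 118.1·0.1023 = 97.56 g
  ZnO: 133.1·0.9980 = 132.8 g
  K2O: 418.8·0.1169 + 118.1·0.04820 = 54.65 g
LOI: 162.8·0.5629 + 142.9·0.004000 + 418.8·0.01500 + 133.1·0.002000 + 118.1·0.01630 = 100.7 g
Net of LOI, the glass mass = 975.7 − 100.7 = 875.0 g (= Σ oxide masses)
percent share: oxide ÷ glass, ×100

Glass mass = 875.0 g (batch 975.7 − LOI 100.7).
Composition: Al2O3 28.26%, SiO2 39.16%, Na2O 11.15%, ZnO 15.18%, K2O 6.246%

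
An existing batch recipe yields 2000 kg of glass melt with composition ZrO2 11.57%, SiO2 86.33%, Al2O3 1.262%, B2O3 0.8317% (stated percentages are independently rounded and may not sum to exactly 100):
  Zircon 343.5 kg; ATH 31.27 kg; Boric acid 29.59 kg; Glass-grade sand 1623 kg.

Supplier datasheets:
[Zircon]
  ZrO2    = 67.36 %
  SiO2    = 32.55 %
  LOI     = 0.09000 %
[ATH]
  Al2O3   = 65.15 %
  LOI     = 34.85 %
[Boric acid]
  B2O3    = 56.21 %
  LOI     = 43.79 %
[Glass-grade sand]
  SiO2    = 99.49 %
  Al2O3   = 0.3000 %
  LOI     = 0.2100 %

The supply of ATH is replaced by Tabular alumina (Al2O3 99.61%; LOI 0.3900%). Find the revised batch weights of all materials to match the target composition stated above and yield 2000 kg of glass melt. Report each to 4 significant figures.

All internal work holds exact precision all the way through. Values along the way are shown, with 4-significant-digit rounding, across the worked steps; each reported figure takes just one rounding; all derived quantities (glass mass, totals, ignition loss, the four compositions, the yield) are carried in full float precision starting from the weights per 2000 kg of glass as they appear in the question or the answer.
Oxide-by-oxide targets in 2000 kg glass melt:
  ZrO2: 11.57% × 2000 = 231.4 kg
  SiO2: 86.33% × 2000 = 1727 kg
  Al2O3: 1.262% × 2000 = 25.24 kg
  B2O3: 0.8317% × 2000 = 16.63 kg
A balance pass over the oxides, given the weights on record, per the basis as stated (delivered sums recover each target inside rounding margins):
  ZrO2: 343.5·0.6736 = 231.4 kg (target 231.4 kg)
  SiO2: 343.5·0.3255 + 1623·0.9949 = 1727 kg (target 1727 kg)
  Al2O3: 20.45·0.9961 + 1623·0.003000 = 25.24 kg (target 25.24 kg)
  B2O3: 29.59·0.5621 = 16.63 kg (target 16.63 kg)
Glass-mass sanity pass: batch Σ − ignition loss = 2000 kg (per-oxide target masses sum to 2000 kg; stated basis 2000 kg — gaps are rounding artifacts).
Batch grand total — Σ batch = 2017 kg; LOI loss = Σ batch·LOI = 16.75 kg; yield: glass divided by total = 99.17%.

Revised batch per 2000 kg glass melt:
  Zircon: 343.5 kg
  Tabular alumina: 20.45 kg
  Boric acid: 29.59 kg
  Glass-grade sand: 1623 kg
Total batch = 2017 kg; LOI loss = 16.75 kg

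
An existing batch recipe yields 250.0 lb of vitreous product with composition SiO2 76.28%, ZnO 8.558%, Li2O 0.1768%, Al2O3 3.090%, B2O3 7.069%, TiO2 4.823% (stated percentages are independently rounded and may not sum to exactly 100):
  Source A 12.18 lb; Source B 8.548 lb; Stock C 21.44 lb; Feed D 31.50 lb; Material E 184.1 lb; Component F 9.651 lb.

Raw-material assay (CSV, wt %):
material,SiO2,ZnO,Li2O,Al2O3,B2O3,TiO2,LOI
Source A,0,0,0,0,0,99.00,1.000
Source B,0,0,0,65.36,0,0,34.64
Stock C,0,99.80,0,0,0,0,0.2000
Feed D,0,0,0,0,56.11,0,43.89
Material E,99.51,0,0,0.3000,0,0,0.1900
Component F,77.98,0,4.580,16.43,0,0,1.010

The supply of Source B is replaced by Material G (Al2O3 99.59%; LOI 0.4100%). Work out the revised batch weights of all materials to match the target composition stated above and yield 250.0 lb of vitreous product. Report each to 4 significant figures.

Revised batch per 250.0 lb vitreous product:
  Source A: 12.18 lb
  Material G: 5.610 lb
  Stock C: 21.44 lb
  Feed D: 31.50 lb
  Material E: 184.1 lb
  Component F: 9.651 lb
Total batch = 264.5 lb; LOI loss = 14.46 lb

Rounding to four significant figures governs every in-between result as displayed. The working math carries exact precision from first step to last. A single rounding completes every reported number — derived quantities (net glass mass, the totals, six oxide percentages, LOI, the yield) are carried at full precision starting from the weights for 250.0 lb of glass exactly as printed in question or answer.
Per-oxide target masses for 250.0 lb vitreous product:
  SiO2: 76.28% × 250.0 = 190.7 lb
  ZnO: 8.558% × 250.0 = 21.40 lb
  Li2O: 0.1768% × 250.0 = 0.4420 lb
  Al2O3: 3.090% × 250.0 = 7.725 lb
  B2O3: 7.069% × 250.0 = 17.67 lb
  TiO2: 4.823% × 250.0 = 12.06 lb
Mass-balance tally per oxide using the reported weights, relative to the basis at hand (summed amounts equal target values inside rounding margins):
  SiO2: 184.1·0.9951 + 9.651·0.7798 = 190.7 lb (target 190.7 lb)
  ZnO: 21.44·0.9980 = 21.40 lb (target 21.40 lb)
  Li2O: 9.651·0.04580 = 0.4420 lb (target 0.4420 lb)
  Al2O3: 5.610·0.9959 + 184.1·0.003000 + 9.651·0.1643 = 7.725 lb (target 7.725 lb)
  B2O3: 31.50·0.5611 = 17.67 lb (target 17.67 lb)
  TiO2: 12.18·0.9900 = 12.06 lb (target 12.06 lb)
Auditing the glass mass value: Σ batch − LOI loss = 250.0 lb (oxide target masses add up to 250.0 lb; with the basis standing at 250.0 lb — differing by rounding only).
Summing the batch: Σ batch = 264.5 lb; LOI removed, Σ of batch·LOI: 14.46 lb; as yield: glass ÷ batch → 94.53%.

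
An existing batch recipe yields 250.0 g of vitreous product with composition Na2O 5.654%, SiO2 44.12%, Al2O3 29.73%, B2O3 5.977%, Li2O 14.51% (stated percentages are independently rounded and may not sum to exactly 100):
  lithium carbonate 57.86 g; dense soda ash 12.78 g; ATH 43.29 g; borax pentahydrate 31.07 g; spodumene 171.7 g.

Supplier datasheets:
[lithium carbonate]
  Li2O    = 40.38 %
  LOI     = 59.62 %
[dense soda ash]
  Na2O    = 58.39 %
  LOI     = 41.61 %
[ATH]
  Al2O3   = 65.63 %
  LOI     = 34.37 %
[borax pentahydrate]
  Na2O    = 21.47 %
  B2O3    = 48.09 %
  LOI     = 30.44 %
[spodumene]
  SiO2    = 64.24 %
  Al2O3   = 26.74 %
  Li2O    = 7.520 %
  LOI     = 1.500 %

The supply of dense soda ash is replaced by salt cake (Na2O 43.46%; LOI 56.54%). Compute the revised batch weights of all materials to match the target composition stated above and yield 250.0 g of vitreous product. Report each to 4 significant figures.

Full precision is kept at all times. Working values appear rounded to 4 significant figures on the page — each reported number undergoes a single rounding. All derived quantities (ignition loss, the five compositions, totals, glass mass, the yield) are rebuilt in exact precision starting from the weights for 250.0 g of glass, as given in the problem or answer text.
Oxide mass targets, per 250.0 g vitreous product:
  Na2O: 5.654% × 250.0 = 14.14 g
  SiO2: 44.12% × 250.0 = 110.3 g
  Al2O3: 29.73% × 250.0 = 74.32 g
  B2O3: 5.977% × 250.0 = 14.94 g
  Li2O: 14.51% × 250.0 = 36.28 g
A balance pass over the oxides, on the weights just shown, at the basis given (sums match the target masses net of answer rounding effects):
  Na2O: 17.17·0.4346 + 31.07·0.2147 = 14.13 g (target 14.14 g)
  SiO2: 171.7·0.6424 = 110.3 g (target 110.3 g)
  Al2O3: 43.29·0.6563 + 171.7·0.2674 = 74.32 g (target 74.32 g)
  B2O3: 31.07·0.4809 = 14.94 g (target 14.94 g)
  Li2O: 57.86·0.4038 + 171.7·0.07520 = 36.28 g (target 36.28 g)
Mass balance on the glass: the batch minus its LOI: 250.0 g (summing oxide targets gives 250.0 g; versus the stated basis of 250.0 g — a pure rounding effect).
Summing the batch: Σ batch = 321.1 g; ignition loss, Σ(batch × LOI) = 71.12 g; yield: glass divided by total = 77.85%.

Revised batch per 250.0 g vitreous product:
  lithium carbonate: 57.86 g
  salt cake: 17.17 g
  ATH: 43.29 g
  borax pentahydrate: 31.07 g
  spodumene: 171.7 g
Total batch = 321.1 g; LOI loss = 71.12 g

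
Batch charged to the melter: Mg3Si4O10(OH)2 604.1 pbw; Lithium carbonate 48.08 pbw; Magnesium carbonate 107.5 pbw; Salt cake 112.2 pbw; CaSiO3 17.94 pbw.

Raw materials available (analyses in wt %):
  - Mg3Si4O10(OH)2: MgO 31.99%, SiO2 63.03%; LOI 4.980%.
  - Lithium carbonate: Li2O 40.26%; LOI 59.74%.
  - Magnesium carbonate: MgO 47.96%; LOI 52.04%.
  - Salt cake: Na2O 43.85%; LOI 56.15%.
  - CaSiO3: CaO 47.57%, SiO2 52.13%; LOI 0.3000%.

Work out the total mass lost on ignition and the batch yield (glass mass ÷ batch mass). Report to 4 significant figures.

LOI loss = 177.8 pbw; glass = 712.0 pbw; yield = 80.02%

The intermediate values are printed (rounded to four significant figures) alongside each step. The working math maintains full precision throughout. Each reported result undergoes a single rounding. All derived quantities, which include the yield, totals, the five compositions, net glass mass, ignition loss, are rebuilt in exact precision, exactly as shown in problem or answer, using the weight values per 712.0 pbw of glass.
LOI of each material in turn:
  Mg3Si4O10(OH)2: 604.1 × 0.04980 = 30.08 pbw
  Lithium carbonate: 48.08 × 0.5974 = 28.72 pbw
  Magnesium carbonate: 107.5 × 0.5204 = 55.94 pbw
  Salt cake: 112.2 × 0.5615 = 63.00 pbw
  CaSiO3: 17.94 × 0.003000 = 0.05382 pbw
Total LOI = 177.8 pbw
Glass = batch − LOI = 889.8 − 177.8 = 712.0 pbw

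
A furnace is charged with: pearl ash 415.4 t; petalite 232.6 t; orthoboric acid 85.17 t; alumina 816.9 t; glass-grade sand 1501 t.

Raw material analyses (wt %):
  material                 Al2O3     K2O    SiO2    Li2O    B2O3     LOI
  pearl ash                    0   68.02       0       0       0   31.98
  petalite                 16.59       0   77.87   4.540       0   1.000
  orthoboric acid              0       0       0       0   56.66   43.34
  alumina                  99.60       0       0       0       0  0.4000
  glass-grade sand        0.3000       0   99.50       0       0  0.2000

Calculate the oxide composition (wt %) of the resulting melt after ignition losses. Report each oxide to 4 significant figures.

Full float precision is carried in every operation. Mid-chain values are shown, with 4-significant-figure rounding, as written; every reported figure takes just one rounding. Derived quantities are carried from the weighed amounts on 2873 t of glass at full precision (glass mass, the yield, totals, five oxide percentages, ignition loss), as quoted within either problem or answer.
Oxide-by-oxide delivered mass:
  Al2O3: 232.6·0.1659 + 816.9·0.9960 + 1501·0.003000 = 856.7 t
  K2O: 415.4·0.6802 = 282.6 t
  SiO2: 232.6·0.7787 + 1501·0.9950 = 1675 t
  Li2O: 232.6·0.04540 = 10.56 t
  B2O3: 85.17·0.5666 = 48.26 t
LOI: 415.4·0.3198 + 232.6·0.01000 + 85.17·0.4334 + 816.9·0.004000 + 1501·0.002000 = 178.4 t
Resulting glass, batch − LOI: 3051 − 178.4 = 2873 t (= the summed oxide contributions)
each wt % is 100 × oxide ÷ glass

Glass mass = 2873 t (batch 3051 − LOI 178.4).
Composition: Al2O3 29.82%, K2O 9.836%, SiO2 58.29%, Li2O 0.3676%, B2O3 1.680%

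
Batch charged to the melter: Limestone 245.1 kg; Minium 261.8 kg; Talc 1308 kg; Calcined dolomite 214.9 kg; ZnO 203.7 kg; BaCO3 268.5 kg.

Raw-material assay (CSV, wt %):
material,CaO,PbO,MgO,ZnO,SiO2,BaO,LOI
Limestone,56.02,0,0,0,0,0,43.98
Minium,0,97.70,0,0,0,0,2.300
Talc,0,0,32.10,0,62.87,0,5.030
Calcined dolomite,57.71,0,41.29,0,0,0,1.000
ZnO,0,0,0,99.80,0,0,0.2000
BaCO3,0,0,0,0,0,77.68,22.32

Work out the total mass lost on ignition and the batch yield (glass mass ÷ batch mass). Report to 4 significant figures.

LOI loss = 242.1 kg; glass = 2260 kg; yield = 90.32%

Mid-chain values appear, rounded to four significant digits, when written out; all arithmetic runs at full precision at every stage — a single rounding produces each reported value — the derived quantities (LOI, net glass mass, the six compositions, totals, yield) are computed starting from the weights for 2260 kg of glass in full float precision, exactly as shown in question or answer.
Each material's LOI contribution:
  Limestone: 245.1 × 0.4398 = 107.8 kg
  Minium: 261.8 × 0.02300 = 6.021 kg
  Talc: 1308 × 0.05030 = 65.79 kg
  Calcined dolomite: 214.9 × 0.01000 = 2.149 kg
  ZnO: 203.7 × 0.002000 = 0.4074 kg
  BaCO3: 268.5 × 0.2232 = 59.93 kg
Total LOI = 242.1 kg
Glass = batch − LOI = 2502 − 242.1 = 2260 kg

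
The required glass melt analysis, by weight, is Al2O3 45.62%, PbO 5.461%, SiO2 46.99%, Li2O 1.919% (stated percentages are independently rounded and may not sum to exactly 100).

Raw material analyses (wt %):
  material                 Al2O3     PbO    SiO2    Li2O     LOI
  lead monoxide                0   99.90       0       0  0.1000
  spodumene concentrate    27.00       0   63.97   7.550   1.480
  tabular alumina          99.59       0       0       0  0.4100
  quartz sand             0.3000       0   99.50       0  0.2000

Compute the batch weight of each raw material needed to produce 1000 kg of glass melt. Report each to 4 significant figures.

In-progress results are shown rounded off to 4 significant digits alongside each step — all arithmetic keeps exact precision through the solve; each reported value carries a single rounding; the derived quantities, which include totals, four oxide percentages, glass mass, LOI, the yield, are computed in full float precision, as written in problem or answer, from the weighed amounts for 1000 kg of glass.
Target oxide masses per 1000 kg glass melt:
  Al2O3: 45.62% × 1000 = 456.2 kg
  PbO: 5.461% × 1000 = 54.61 kg
  SiO2: 46.99% × 1000 = 469.9 kg
  Li2O: 1.919% × 1000 = 19.19 kg
Oxide-by-oxide audit per the reported batch figures, versus the basis set out (sums match the target masses up to rounding of the answer):
  Al2O3: 254.2·0.2700 + 388.2·0.9959 + 308.9·0.003000 = 456.2 kg (target 456.2 kg)
  PbO: 54.66·0.9990 = 54.61 kg (target 54.61 kg)
  SiO2: 254.2·0.6397 + 308.9·0.9950 = 470.0 kg (target 469.9 kg)
  Li2O: 254.2·0.07550 = 19.19 kg (target 19.19 kg)
Auditing the glass mass value: batch Σ − ignition loss = 999.9 kg (per-oxide target masses sum to 999.9 kg; stated basis 1000 kg — any gap is answer rounding).
Total batch = Σ batch = 1006 kg; ignition loss, Σ(batch × LOI) = 6.026 kg; yield = glass ÷ total batch = 99.40%.

Batch per 1000 kg glass melt:
  lead monoxide: 54.66 kg
  spodumene concentrate: 254.2 kg
  tabular alumina: 388.2 kg
  quartz sand: 308.9 kg
Total batch = 1006 kg; LOI loss = 6.026 kg; yield = 99.40%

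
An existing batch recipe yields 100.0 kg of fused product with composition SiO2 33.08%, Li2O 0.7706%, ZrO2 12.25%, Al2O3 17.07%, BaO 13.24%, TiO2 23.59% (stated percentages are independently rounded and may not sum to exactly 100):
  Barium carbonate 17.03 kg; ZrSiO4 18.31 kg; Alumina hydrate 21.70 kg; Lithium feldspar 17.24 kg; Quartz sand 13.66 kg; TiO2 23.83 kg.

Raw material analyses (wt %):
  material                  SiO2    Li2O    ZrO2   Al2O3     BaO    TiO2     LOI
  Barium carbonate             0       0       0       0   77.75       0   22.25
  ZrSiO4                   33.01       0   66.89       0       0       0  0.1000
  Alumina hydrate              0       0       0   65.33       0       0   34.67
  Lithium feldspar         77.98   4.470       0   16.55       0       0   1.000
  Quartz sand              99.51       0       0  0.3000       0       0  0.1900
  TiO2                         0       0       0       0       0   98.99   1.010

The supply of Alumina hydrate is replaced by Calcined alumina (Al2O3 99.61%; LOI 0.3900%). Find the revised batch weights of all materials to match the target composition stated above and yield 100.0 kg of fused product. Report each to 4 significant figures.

Revised batch per 100.0 kg fused product:
  Barium carbonate: 17.03 kg
  ZrSiO4: 18.31 kg
  Calcined alumina: 14.23 kg
  Lithium feldspar: 17.24 kg
  Quartz sand: 13.66 kg
  TiO2: 23.83 kg
Total batch = 104.3 kg; LOI loss = 4.302 kg

All internal work maintains full float precision in all steps; intermediates appear, rounded to 4 significant digits, in the printout — a single rounding completes every reported figure — all derived quantities, which include net glass mass, the yield, six oxide percentages, ignition loss, totals, are recomputed in full precision, exactly as shown in question or answer, using the weight values for 100.0 kg of glass.
Oxide-by-oxide targets in 100.0 kg fused product:
  SiO2: 33.08% × 100.0 = 33.08 kg
  Li2O: 0.7706% × 100.0 = 0.7706 kg
  ZrO2: 12.25% × 100.0 = 12.25 kg
  Al2O3: 17.07% × 100.0 = 17.07 kg
  BaO: 13.24% × 100.0 = 13.24 kg
  TiO2: 23.59% × 100.0 = 23.59 kg
Oxide-by-oxide audit from the weights as reported, under the basis named above (every target is met by its sum modulo rounding of the values):
  SiO2: 18.31·0.3301 + 17.24·0.7798 + 13.66·0.9951 = 33.08 kg (target 33.08 kg)
  Li2O: 17.24·0.04470 = 0.7706 kg (target 0.7706 kg)
  ZrO2: 18.31·0.6689 = 12.25 kg (target 12.25 kg)
  Al2O3: 14.23·0.9961 + 17.24·0.1655 + 13.66·0.003000 = 17.07 kg (target 17.07 kg)
  BaO: 17.03·0.7775 = 13.24 kg (target 13.24 kg)
  TiO2: 23.83·0.9899 = 23.59 kg (target 23.59 kg)
Auditing the glass mass value: the batch minus its LOI: 100.0 kg (the Σ of target masses is 100.0 kg; against the stated basis, 100.0 kg — rounding explains the deltas).
Batch grand total — Σ batch = 104.3 kg; LOI loss = Σ batch·LOI = 4.302 kg; yield = glass ÷ total batch = 95.88%.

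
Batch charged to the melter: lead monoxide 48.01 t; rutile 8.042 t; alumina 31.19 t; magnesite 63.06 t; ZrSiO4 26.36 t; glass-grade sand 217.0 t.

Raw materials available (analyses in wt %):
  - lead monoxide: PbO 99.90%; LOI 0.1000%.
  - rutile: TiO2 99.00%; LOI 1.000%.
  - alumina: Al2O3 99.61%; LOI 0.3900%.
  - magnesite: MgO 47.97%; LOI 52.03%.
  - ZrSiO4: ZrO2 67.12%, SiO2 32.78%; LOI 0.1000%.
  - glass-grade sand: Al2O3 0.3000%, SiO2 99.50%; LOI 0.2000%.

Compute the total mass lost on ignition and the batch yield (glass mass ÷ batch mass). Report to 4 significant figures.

LOI loss = 33.52 t; glass = 360.1 t; yield = 91.48%

Intermediates appear (rounded to 4 significant figures) when written out — each numeric step maintains exact precision from start to finish — a single rounding yields each reported number; derived quantities are re-derived using the weight values on 360.1 t of glass at full precision (LOI, the six compositions, the yield, glass mass, the totals), as set out in the problem or the answer.
Loss on ignition, line by line:
  lead monoxide: 48.01 × 0.001000 = 0.04801 t
  rutile: 8.042 × 0.01000 = 0.08042 t
  alumina: 31.19 × 0.003900 = 0.1216 t
  magnesite: 63.06 × 0.5203 = 32.81 t
  ZrSiO4: 26.36 × 0.001000 = 0.02636 t
  glass-grade sand: 217.0 × 0.002000 = 0.4340 t
Total LOI = 33.52 t
Glass = batch − LOI = 393.7 − 33.52 = 360.1 t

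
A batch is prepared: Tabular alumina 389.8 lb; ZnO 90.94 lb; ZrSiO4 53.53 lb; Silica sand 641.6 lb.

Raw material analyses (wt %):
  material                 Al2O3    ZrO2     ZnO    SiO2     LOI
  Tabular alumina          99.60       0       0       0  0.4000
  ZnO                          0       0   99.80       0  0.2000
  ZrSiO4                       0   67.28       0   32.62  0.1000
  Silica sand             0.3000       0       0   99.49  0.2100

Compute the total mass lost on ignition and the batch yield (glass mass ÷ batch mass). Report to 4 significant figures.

All internal work maintains full precision all the way through — in-progress results are printed (rounded to 4 significant figures) in the printout. Each reported number takes just one rounding; the derived quantities (the four compositions, ignition loss, totals, net glass mass, yield) are computed at full precision using the weight values on 1173 lb of glass, as set out in question or answer.
Loss on ignition, line by line:
  Tabular alumina: 389.8 × 0.004000 = 1.559 lb
  ZnO: 90.94 × 0.002000 = 0.1819 lb
  ZrSiO4: 53.53 × 0.001000 = 0.05353 lb
  Silica sand: 641.6 × 0.002100 = 1.347 lb
Total LOI = 3.142 lb
Glass = batch − LOI = 1176 − 3.142 = 1173 lb

LOI loss = 3.142 lb; glass = 1173 lb; yield = 99.73%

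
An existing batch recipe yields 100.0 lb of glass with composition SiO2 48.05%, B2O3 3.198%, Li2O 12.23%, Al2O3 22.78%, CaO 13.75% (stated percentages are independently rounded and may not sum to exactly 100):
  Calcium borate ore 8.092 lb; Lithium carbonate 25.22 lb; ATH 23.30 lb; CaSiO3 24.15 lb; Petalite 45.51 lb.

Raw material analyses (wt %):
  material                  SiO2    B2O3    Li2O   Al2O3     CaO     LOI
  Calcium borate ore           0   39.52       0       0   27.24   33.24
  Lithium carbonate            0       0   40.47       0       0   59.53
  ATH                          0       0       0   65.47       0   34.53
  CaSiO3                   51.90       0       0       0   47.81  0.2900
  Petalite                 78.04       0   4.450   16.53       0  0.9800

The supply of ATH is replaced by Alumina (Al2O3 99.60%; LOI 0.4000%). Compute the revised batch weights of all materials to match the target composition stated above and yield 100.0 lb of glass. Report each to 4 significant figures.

Each numeric step maintains exact precision at every stage — mid-chain values are printed, rounded to four significant digits, when written out; each reported number is rounded just once — derived quantities are rebuilt at full precision (glass mass, ignition loss, the totals, the five compositions, yield) starting from the weights for 100.0 lb of glass as set out in question or answer.
Target oxide masses per 100.0 lb glass:
  SiO2: 48.05% × 100.0 = 48.05 lb
  B2O3: 3.198% × 100.0 = 3.198 lb
  Li2O: 12.23% × 100.0 = 12.23 lb
  Al2O3: 22.78% × 100.0 = 22.78 lb
  CaO: 13.75% × 100.0 = 13.75 lb
Mass-balance tally per oxide given the weights on record, on the stated basis (sums match the target masses net of answer rounding effects):
  SiO2: 24.15·0.5190 + 45.51·0.7804 = 48.05 lb (target 48.05 lb)
  B2O3: 8.092·0.3952 = 3.198 lb (target 3.198 lb)
  Li2O: 25.22·0.4047 + 45.51·0.04450 = 12.23 lb (target 12.23 lb)
  Al2O3: 15.32·0.9960 + 45.51·0.1653 = 22.78 lb (target 22.78 lb)
  CaO: 8.092·0.2724 + 24.15·0.4781 = 13.75 lb (target 13.75 lb)
Auditing the glass mass value: whole batch net of LOI = 100.0 lb (per-oxide target masses sum to 100.0 lb; the stated basis being 100.0 lb — a pure rounding effect).
Batch total: Σ batch = 118.3 lb; Σ batch·LOI gives LOI loss = 18.28 lb; yield, glass over the total, = 84.55%.

Revised batch per 100.0 lb glass:
  Calcium borate ore: 8.092 lb
  Lithium carbonate: 25.22 lb
  Alumina: 15.32 lb
  CaSiO3: 24.15 lb
  Petalite: 45.51 lb
Total batch = 118.3 lb; LOI loss = 18.28 lb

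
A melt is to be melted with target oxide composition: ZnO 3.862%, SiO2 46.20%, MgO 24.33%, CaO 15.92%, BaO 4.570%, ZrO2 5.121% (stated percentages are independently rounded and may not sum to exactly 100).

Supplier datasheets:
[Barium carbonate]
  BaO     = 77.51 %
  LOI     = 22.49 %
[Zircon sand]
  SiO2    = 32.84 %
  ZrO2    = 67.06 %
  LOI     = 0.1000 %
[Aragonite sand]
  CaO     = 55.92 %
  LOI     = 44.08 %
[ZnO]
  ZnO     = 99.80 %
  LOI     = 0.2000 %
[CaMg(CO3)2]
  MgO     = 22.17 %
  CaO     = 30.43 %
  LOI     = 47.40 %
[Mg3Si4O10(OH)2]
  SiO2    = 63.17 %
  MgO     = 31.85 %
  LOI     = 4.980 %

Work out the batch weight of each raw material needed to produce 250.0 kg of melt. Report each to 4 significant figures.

Intermediates are printed (rounded to 4 significant digits) when written out; the working math runs at full precision at all times. Every reported figure takes a single rounding — all derived quantities, which include totals, the six compositions, yield, LOI, net glass mass, are recomputed in full float precision, as they appear in either problem or answer, from the weighed amounts on 250.0 kg of glass.
Oxide mass targets, per 250.0 kg melt:
  ZnO: 3.862% × 250.0 = 9.655 kg
  SiO2: 46.20% × 250.0 = 115.5 kg
  MgO: 24.33% × 250.0 = 60.82 kg
  CaO: 15.92% × 250.0 = 39.80 kg
  BaO: 4.570% × 250.0 = 11.42 kg
  ZrO2: 5.121% × 250.0 = 12.80 kg
A balance pass over the oxides, working from each reported weight, at the basis given (summed amounts equal target values net of answer rounding effects):
  ZnO: 9.674·0.9980 = 9.655 kg (target 9.655 kg)
  SiO2: 19.09·0.3284 + 172.9·0.6317 = 115.5 kg (target 115.5 kg)
  MgO: 25.94·0.2217 + 172.9·0.3185 = 60.82 kg (target 60.82 kg)
  CaO: 57.06·0.5592 + 25.94·0.3043 = 39.80 kg (target 39.80 kg)
  BaO: 14.74·0.7751 = 11.42 kg (target 11.42 kg)
  ZrO2: 19.09·0.6706 = 12.80 kg (target 12.80 kg)
Mass balance on the glass: the batch minus its LOI: 250.0 kg (targets for the oxides total 250.0 kg; versus the stated basis of 250.0 kg — differing by rounding only).
Total batch = Σ batch = 299.4 kg; LOI removed, Σ of batch·LOI: 49.41 kg; glass ÷ batch gives a yield of 83.50%.

Batch per 250.0 kg melt:
  Barium carbonate: 14.74 kg
  Zircon sand: 19.09 kg
  Aragonite sand: 57.06 kg
  ZnO: 9.674 kg
  CaMg(CO3)2: 25.94 kg
  Mg3Si4O10(OH)2: 172.9 kg
Total batch = 299.4 kg; LOI loss = 49.41 kg; yield = 83.50%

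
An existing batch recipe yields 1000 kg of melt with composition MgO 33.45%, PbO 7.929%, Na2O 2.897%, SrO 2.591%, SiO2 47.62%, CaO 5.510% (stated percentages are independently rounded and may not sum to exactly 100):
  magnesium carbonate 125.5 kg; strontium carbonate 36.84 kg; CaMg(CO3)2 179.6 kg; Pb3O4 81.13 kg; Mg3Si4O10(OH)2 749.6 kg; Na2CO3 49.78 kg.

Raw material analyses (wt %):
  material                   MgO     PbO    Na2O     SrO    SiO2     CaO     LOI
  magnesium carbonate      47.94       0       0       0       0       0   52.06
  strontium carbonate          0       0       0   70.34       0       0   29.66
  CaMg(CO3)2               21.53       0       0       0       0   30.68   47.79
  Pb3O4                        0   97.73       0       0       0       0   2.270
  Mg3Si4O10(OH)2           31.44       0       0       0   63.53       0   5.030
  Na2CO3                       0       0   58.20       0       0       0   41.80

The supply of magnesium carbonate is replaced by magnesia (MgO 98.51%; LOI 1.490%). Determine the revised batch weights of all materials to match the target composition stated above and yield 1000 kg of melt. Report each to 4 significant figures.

Revised batch per 1000 kg melt:
  magnesia: 61.08 kg
  strontium carbonate: 36.84 kg
  CaMg(CO3)2: 179.6 kg
  Pb3O4: 81.13 kg
  Mg3Si4O10(OH)2: 749.6 kg
  Na2CO3: 49.78 kg
Total batch = 1158 kg; LOI loss = 158.0 kg

The intermediate values are displayed rounded off to 4 significant digits in the printout; all arithmetic holds full precision through every step. Exactly one rounding goes into every reported figure. The derived quantities are rebuilt starting from the weights on 1000 kg of glass at full precision (the totals, six oxide percentages, net glass mass, the yield, ignition loss), as written in the problem or the answer.
Per-oxide target masses for 1000 kg melt:
  MgO: 33.45% × 1000 = 334.5 kg
  PbO: 7.929% × 1000 = 79.29 kg
  Na2O: 2.897% × 1000 = 28.97 kg
  SrO: 2.591% × 1000 = 25.91 kg
  SiO2: 47.62% × 1000 = 476.2 kg
  CaO: 5.510% × 1000 = 55.10 kg
Mass-balance tally per oxide applying the batch weights above, relative to the basis at hand (oxide sums agree with the targets net of answer rounding effects):
  MgO: 61.08·0.9851 + 179.6·0.2153 + 749.6·0.3144 = 334.5 kg (target 334.5 kg)
  PbO: 81.13·0.9773 = 79.29 kg (target 79.29 kg)
  Na2O: 49.78·0.5820 = 28.97 kg (target 28.97 kg)
  SrO: 36.84·0.7034 = 25.91 kg (target 25.91 kg)
  SiO2: 749.6·0.6353 = 476.2 kg (target 476.2 kg)
  CaO: 179.6·0.3068 = 55.10 kg (target 55.10 kg)
Glass mass check: batch Σ − ignition loss = 1000 kg (the Σ of target masses is 1000 kg; versus the stated basis of 1000 kg — rounding explains the deltas).
Summing the batch: Σ batch = 1158 kg; loss to ignition Σ batch·LOI = 158.0 kg; glass ÷ batch gives a yield of 86.35%.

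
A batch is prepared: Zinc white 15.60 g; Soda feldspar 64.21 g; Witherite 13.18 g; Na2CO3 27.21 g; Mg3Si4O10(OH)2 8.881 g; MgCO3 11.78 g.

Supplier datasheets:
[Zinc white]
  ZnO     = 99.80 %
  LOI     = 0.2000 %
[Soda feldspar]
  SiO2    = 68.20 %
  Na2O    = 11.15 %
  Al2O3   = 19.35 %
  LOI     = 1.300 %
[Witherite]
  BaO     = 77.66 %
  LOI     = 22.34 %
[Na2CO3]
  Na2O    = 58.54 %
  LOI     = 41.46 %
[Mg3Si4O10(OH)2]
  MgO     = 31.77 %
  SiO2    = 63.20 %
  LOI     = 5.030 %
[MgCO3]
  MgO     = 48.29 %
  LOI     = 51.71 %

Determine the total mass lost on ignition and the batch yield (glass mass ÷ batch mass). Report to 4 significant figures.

LOI loss = 21.63 g; glass = 119.2 g; yield = 84.64%

The working math maintains exact precision at every stage. Values along the way are printed (rounded to four significant figures) between the steps. A single rounding completes every reported result — derived quantities (net glass mass, the totals, ignition loss, six oxide percentages, yield) are computed at full float precision using the weight values for 119.2 g of glass, as given in the problem or the answer.
Per-material ignition loss:
  Zinc white: 15.60 × 0.002000 = 0.03120 g
  Soda feldspar: 64.21 × 0.01300 = 0.8347 g
  Witherite: 13.18 × 0.2234 = 2.944 g
  Na2CO3: 27.21 × 0.4146 = 11.28 g
  Mg3Si4O10(OH)2: 8.881 × 0.05030 = 0.4467 g
  MgCO3: 11.78 × 0.5171 = 6.091 g
Total LOI = 21.63 g
Glass = batch − LOI = 140.9 − 21.63 = 119.2 g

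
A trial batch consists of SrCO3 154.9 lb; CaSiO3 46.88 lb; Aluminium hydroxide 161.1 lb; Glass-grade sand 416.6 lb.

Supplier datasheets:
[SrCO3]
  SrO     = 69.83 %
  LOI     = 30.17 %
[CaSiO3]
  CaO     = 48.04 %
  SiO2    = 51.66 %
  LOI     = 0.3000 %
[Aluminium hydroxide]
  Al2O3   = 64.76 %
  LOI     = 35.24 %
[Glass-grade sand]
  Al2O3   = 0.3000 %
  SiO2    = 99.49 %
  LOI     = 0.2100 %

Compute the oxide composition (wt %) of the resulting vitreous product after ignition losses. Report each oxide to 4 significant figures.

Every computation carries full float precision all the way through. Mid-chain values are shown rounded to four significant digits within the worked lines — each reported value is rounded a single time — all derived quantities are carried in exact precision (the four compositions, the totals, yield, LOI, glass mass) from the weighed amounts at 675.0 lb of glass exactly as shown in question or answer.
Per-oxide mass from batch:
  SrO: 154.9·0.6983 = 108.2 lb
  CaO: 46.88·0.4804 = 22.52 lb
  Al2O3: 161.1·0.6476 + 416.6·0.003000 = 105.6 lb
  SiO2: 46.88·0.5166 + 416.6·0.9949 = 438.7 lb
LOI: 154.9·0.3017 + 46.88·0.003000 + 161.1·0.3524 + 416.6·0.002100 = 104.5 lb
Glass = total batch minus LOI = 779.5 − 104.5 = 675.0 lb (equal to the oxide-mass sum)
wt % = 100 × oxide mass / glass mass

Glass mass = 675.0 lb (batch 779.5 − LOI 104.5).
Composition: SrO 16.03%, CaO 3.337%, Al2O3 15.64%, SiO2 65.00%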